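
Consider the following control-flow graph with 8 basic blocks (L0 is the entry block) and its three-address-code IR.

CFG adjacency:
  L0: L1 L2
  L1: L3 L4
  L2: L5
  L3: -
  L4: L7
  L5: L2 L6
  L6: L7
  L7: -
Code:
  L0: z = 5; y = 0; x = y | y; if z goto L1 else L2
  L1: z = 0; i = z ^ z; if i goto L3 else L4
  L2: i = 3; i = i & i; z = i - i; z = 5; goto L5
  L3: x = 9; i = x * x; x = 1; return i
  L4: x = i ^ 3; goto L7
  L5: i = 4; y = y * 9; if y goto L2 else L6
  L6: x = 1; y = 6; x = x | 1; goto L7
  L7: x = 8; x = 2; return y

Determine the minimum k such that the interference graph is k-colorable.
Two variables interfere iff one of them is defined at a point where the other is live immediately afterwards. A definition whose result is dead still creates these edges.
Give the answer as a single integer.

def/use:
  L0: def={x,y,z} ue=∅
  L1: def={i,z} ue=∅
  L2: def={i,z} ue=∅
  L3: def={i,x} ue=∅
  L4: def={x} ue={i}
  L5: def={i,y} ue={y}
  L6: def={x,y} ue=∅
  L7: def={x} ue={y}

Live sets:
  live L0: ∅→{y}
  live L1: {y}→{i,y}
  live L2: {y}→{y}
  live L3: ∅→∅
  live L4: {i,y}→{y}
  live L5: {y}→{y}
  live L6: ∅→{y}
  live L7: {y}→∅

Interference:
  i↔{x,y}
  x↔{i,y,z}
  y↔{i,x,z}
  z↔{x,y}

Colouring:
  clique {i,x,y} ⇒ need ≥ 3
  assign i→c2 x→c0 y→c1 z→c2 — no edge inside a register ⇒ χ ≤ 3
  χ = 3

Answer: 3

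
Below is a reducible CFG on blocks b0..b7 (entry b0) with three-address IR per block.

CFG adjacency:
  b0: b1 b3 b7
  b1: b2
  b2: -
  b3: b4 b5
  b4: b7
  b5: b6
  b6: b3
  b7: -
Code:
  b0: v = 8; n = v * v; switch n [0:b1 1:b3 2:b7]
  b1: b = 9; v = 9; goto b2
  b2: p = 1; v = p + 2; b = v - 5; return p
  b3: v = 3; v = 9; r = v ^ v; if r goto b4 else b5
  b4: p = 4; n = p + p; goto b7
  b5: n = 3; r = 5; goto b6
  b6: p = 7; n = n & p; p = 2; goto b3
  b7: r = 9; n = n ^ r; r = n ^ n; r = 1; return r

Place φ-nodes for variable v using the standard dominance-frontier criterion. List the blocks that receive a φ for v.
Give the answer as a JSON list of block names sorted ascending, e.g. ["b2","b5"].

idom tree: b1←b0 b2←b1 b3←b0 b4←b3 b5←b3 b6←b5 b7←b0
Dom at joins:
  b3: preds {b0,b6}: {b0} ∩ {b0,b3,b5,b6} = {b0}; idom=b0
  b7: preds {b0,b4}: {b0} ∩ {b0,b3,b4} = {b0}; idom=b0

Frontier:
  b3←b0: walk · to b0
  b3←b6: walk b6→b5→b3 to b0
  b7←b0: walk · to b0
  b7←b4: walk b4→b3 to b0
  b0: DF=∅
  b1: DF=∅
  b2: DF=∅
  b3: DF={b3,b7}
  b4: DF={b7}
  b5: DF={b3}
  b6: DF={b3}
  b7: DF=∅

φ for v: defs {b0,b1,b2,b3}
  DF⁺ = {b3,b7}

Answer: ["b3", "b7"]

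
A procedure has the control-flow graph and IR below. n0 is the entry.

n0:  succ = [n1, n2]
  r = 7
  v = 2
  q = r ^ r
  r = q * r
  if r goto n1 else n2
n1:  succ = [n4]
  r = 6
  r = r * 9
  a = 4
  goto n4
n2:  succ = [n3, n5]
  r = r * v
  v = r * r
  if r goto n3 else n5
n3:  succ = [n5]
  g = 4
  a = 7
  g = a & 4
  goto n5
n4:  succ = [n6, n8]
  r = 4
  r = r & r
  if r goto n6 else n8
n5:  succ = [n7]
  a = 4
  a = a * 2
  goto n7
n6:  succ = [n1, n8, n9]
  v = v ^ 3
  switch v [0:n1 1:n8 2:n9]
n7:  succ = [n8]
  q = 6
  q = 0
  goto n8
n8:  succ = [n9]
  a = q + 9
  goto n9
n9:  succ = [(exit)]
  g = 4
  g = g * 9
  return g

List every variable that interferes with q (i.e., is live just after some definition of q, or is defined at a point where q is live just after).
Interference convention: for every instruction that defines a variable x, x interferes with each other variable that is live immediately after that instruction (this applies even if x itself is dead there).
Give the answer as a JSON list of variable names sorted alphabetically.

def/use:
  n0: def={q,r,v} ue=∅
  n1: def={a,r} ue=∅
  n2: def={r,v} ue={r,v}
  n3: def={a,g} ue=∅
  n4: def={r} ue=∅
  n5: def={a} ue=∅
  n6: def={v} ue={v}
  n7: def={q} ue=∅
  n8: def={a} ue={q}
  n9: def={g} ue=∅

Liveness:
  live n0: ∅→{q,r,v}
  live n1: {q,v}→{q,v}
  live n2: {r,v}→∅
  live n3: ∅→∅
  live n4: {q,v}→{q,v}
  live n5: ∅→∅
  live n6: {q,v}→{q,v}
  live n7: ∅→{q}
  live n8: {q}→∅
  live n9: ∅→∅

Interference:
  a: {q,v}
  g: ∅
  q: {a,r,v}
  r: {q,v}
  v: {a,q,r}

N(q) = ["a", "r", "v"]

Answer: ["a", "r", "v"]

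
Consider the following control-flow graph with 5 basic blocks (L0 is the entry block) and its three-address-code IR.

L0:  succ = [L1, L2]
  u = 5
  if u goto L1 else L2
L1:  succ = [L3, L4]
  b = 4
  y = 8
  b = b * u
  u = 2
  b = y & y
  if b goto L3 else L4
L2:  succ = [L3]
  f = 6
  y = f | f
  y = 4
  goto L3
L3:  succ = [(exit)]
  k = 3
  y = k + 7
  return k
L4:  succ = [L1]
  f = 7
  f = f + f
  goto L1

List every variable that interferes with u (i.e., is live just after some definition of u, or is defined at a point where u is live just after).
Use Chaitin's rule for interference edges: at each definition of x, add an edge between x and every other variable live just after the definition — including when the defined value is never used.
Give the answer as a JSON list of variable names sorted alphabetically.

Answer: ["b", "f", "y"]

Derivation:
def/use:
  L0 def {u} use ∅
  L1 def {b,u,y} use {u}
  L2 def {f,y} use ∅
  L3 def {k,y} use ∅
  L4 def {f} use ∅

Backward fixpoint:
  L0 li=∅ lo={u}
  L1 li={u} lo={u}
  L2 li=∅ lo=∅
  L3 li=∅ lo=∅
  L4 li={u} lo={u}

Conflict graph:
  b: {u,y}
  f: {u}
  k: {y}
  u: {b,f,y}
  y: {b,k,u}

N(u) = ["b", "f", "y"]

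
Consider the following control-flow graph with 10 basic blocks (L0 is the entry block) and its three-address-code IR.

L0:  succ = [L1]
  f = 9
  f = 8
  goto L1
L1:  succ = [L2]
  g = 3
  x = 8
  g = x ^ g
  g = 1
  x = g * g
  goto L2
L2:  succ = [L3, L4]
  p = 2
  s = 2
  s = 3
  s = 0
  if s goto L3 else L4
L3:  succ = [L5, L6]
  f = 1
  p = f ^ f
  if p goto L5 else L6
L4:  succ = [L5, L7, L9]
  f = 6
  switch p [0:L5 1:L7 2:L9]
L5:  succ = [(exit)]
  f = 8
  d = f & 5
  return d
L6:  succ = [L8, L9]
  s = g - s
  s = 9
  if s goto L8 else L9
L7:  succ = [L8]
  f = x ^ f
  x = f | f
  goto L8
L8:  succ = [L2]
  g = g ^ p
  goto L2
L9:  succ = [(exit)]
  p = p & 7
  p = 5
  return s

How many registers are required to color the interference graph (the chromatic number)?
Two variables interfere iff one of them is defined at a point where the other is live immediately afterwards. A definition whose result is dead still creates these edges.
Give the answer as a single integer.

Answer: 5

Derivation:
Per-block:
  L0 def {f} use ∅
  L1 def {g,x} use ∅
  L2 def {p,s} use ∅
  L3 def {f,p} use ∅
  L4 def {f} use {p}
  L5 def {d,f} use ∅
  L6 def {s} use {g,s}
  L7 def {f,x} use {f,x}
  L8 def {g} use {g,p}
  L9 def {p} use {p,s}

Liveness:
  live L0: ∅→∅
  live L1: ∅→{g,x}
  live L2: {g,x}→{g,p,s,x}
  live L3: {g,s,x}→{g,p,s,x}
  live L4: {g,p,s,x}→{f,g,p,s,x}
  live L5: ∅→∅
  live L6: {g,p,s,x}→{g,p,s,x}
  live L7: {f,g,p,x}→{g,p,x}
  live L8: {g,p,x}→{g,x}
  live L9: {p,s}→∅

Conflict graph:
  d — ∅
  f — {g,p,s,x}
  g — {f,p,s,x}
  p — {f,g,s,x}
  s — {f,g,p,x}
  x — {f,g,p,s}

Colouring:
  {f,g,p,s,x} pairwise interfere (5-clique) ⇒ χ ≥ 5
  assign d→c0 f→c0 g→c1 p→c2 s→c3 x→c4 — no edge inside a register ⇒ χ ≤ 5
  χ = 5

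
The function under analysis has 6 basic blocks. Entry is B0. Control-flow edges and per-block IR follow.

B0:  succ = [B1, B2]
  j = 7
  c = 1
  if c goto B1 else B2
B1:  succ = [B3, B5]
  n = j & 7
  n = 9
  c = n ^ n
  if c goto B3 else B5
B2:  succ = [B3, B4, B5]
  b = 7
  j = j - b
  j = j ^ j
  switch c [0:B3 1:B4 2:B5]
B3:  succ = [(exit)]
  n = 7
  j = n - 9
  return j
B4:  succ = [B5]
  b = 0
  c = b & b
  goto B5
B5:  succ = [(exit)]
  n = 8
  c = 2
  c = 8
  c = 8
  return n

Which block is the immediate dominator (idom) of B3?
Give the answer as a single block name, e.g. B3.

idom tree: B1←B0 B2←B0 B3←B0 B4←B2 B5←B0
Dom∩ at merges:
  B3: preds {B1,B2}: {B0,B1} ∩ {B0,B2} = {B0}; idom=B0
  B5: preds {B1,B2,B4}: {B0,B1} ∩ {B0,B2} ∩ {B0,B2,B4} = {B0}; idom=B0

idom(B3) = B0

Answer: B0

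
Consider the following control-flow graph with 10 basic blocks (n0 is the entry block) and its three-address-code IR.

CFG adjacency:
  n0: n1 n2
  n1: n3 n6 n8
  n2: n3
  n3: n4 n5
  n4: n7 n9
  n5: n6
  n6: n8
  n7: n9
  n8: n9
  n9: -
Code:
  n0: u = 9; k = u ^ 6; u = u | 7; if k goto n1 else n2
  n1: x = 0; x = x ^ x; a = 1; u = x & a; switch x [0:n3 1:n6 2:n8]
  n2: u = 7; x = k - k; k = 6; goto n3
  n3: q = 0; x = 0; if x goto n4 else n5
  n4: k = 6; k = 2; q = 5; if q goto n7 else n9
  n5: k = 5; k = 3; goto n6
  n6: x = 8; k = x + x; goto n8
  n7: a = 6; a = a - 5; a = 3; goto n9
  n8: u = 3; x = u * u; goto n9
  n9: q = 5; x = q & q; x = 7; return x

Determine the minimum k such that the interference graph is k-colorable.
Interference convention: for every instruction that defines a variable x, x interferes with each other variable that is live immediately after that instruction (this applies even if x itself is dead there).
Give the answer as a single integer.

Block summaries:
  n0: def={k,u} ue=∅
  n1: def={a,u,x} ue=∅
  n2: def={k,u,x} ue={k}
  n3: def={q,x} ue=∅
  n4: def={k,q} ue=∅
  n5: def={k} ue=∅
  n6: def={k,x} ue=∅
  n7: def={a} ue=∅
  n8: def={u,x} ue=∅
  n9: def={q,x} ue=∅

Live sets:
  live n0: ∅→{k}
  live n1: ∅→∅
  live n2: {k}→∅
  live n3: ∅→∅
  live n4: ∅→∅
  live n5: ∅→∅
  live n6: ∅→∅
  live n7: ∅→∅
  live n8: ∅→∅
  live n9: ∅→∅

Interference:
  a — {x}
  k — {u}
  q — ∅
  u — {k,x}
  x — {a,u}

Colouring:
  {a,x} pairwise interfere (2-clique) ⇒ χ ≥ 2
  assign a→c0 k→c1 q→c0 u→c0 x→c1 — no edge inside a register ⇒ χ ≤ 2
  χ = 2

Answer: 2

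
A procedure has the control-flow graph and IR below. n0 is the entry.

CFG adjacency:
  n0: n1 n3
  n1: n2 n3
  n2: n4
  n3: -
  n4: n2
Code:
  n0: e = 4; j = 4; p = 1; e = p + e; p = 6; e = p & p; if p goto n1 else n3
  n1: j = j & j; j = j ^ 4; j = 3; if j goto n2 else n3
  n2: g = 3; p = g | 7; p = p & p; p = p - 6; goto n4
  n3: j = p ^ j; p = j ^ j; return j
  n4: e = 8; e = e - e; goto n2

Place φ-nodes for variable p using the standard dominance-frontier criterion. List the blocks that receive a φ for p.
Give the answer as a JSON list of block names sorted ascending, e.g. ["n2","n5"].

Answer: ["n2"]

Analysis:
idom tree: n1←n0 n2←n1 n3←n0 n4←n2
Dom∩ at merges:
  n2: preds {n1,n4}: {n0,n1} ∩ {n0,n1,n2,n4} = {n0,n1}; idom=n1
  n3: preds {n0,n1}: {n0} ∩ {n0,n1} = {n0}; idom=n0

Frontier:
  n2←n1: walk · to n1
  n2←n4: walk n4→n2 to n1
  n3←n0: walk · to n0
  n3←n1: walk n1 to n0
  n0: DF=∅
  n1: DF={n3}
  n2: DF={n2}
  n3: DF=∅
  n4: DF={n2}

φ for p: defs {n0,n2,n3}
  DF⁺ = {n2}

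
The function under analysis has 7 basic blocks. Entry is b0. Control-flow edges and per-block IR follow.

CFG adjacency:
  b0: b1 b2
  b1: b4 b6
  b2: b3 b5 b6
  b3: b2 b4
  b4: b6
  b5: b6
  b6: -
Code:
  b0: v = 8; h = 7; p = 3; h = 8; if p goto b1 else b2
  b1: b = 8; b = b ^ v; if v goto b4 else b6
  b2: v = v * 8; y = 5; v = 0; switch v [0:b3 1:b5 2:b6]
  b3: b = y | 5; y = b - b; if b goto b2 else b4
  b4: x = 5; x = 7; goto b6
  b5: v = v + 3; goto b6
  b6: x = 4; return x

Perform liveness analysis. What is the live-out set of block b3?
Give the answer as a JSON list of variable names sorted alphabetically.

Per-block:
  b0: def={h,p,v} ue=∅
  b1: def={b} ue={v}
  b2: def={v,y} ue={v}
  b3: def={b,y} ue={y}
  b4: def={x} ue=∅
  b5: def={v} ue={v}
  b6: def={x} ue=∅

Liveness:
  live b0: ∅→{v}
  live b1: {v}→∅
  live b2: {v}→{v,y}
  live b3: {v,y}→{v}
  live b4: ∅→∅
  live b5: {v}→∅
  live b6: ∅→∅

live-out(b3) = ["v"]

Answer: ["v"]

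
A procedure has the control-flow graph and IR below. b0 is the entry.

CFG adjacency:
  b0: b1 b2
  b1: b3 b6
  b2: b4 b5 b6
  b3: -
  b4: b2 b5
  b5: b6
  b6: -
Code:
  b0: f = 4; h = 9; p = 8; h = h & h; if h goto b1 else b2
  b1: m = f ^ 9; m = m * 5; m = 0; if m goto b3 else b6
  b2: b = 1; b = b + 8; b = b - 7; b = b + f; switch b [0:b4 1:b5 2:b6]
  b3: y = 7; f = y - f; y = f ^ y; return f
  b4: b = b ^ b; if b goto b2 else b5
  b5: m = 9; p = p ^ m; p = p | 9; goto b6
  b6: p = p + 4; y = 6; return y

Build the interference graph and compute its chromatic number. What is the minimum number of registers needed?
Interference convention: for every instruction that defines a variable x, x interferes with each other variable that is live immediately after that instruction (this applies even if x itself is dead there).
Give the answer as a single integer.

Answer: 3

Derivation:
def/use:
  b0 def {f,h,p} use ∅
  b1 def {m} use {f}
  b2 def {b} use {f}
  b3 def {f,y} use {f}
  b4 def {b} use {b}
  b5 def {m,p} use {p}
  b6 def {p,y} use {p}

Liveness:
  b0: in=∅ out={f,p}
  b1: in={f,p} out={f,p}
  b2: in={f,p} out={b,f,p}
  b3: in={f} out=∅
  b4: in={b,f,p} out={f,p}
  b5: in={p} out={p}
  b6: in={p} out=∅

Conflict graph:
  b — {f,p}
  f — {b,h,m,p,y}
  h — {f,p}
  m — {f,p}
  p — {b,f,h,m}
  y — {f}

Chromatic number:
  {b,f,p} pairwise interfere (3-clique) ⇒ χ ≥ 3
  assign b→r2 f→r0 h→r2 m→r2 p→r1 y→r1 — no edge inside a register ⇒ χ ≤ 3
  χ = 3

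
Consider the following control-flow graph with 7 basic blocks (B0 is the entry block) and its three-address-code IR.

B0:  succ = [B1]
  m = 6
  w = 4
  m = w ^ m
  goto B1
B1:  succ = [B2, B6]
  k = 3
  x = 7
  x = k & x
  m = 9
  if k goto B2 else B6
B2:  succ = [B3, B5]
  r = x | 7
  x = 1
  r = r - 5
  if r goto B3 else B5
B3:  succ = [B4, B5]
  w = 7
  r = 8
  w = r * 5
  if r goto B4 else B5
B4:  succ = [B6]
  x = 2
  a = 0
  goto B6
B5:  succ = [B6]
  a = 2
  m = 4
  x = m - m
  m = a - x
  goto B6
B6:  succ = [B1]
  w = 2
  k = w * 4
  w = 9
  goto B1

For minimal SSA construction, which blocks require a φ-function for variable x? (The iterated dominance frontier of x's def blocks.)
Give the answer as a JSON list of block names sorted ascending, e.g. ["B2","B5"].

Answer: ["B1", "B6"]

Analysis:
idom tree: B1←B0 B2←B1 B3←B2 B4←B3 B5←B2 B6←B1
Dom at joins:
  B1: preds {B0,B6}: {B0} ∩ {B0,B1,B6} = {B0}; idom=B0
  B5: preds {B2,B3}: {B0,B1,B2} ∩ {B0,B1,B2,B3} = {B0,B1,B2}; idom=B2
  B6: preds {B1,B4,B5}: {B0,B1} ∩ {B0,B1,B2,B3,B4} ∩ {B0,B1,B2,B5} = {B0,B1}; idom=B1

DF walk-up:
  join B1 pred B0: · stop@B0
  join B1 pred B6: B6→B1 stop@B0
  join B5 pred B2: · stop@B2
  join B5 pred B3: B3 stop@B2
  join B6 pred B1: · stop@B1
  join B6 pred B4: B4→B3→B2 stop@B1
  join B6 pred B5: B5→B2 stop@B1
  B0 → ∅
  B1 → {B1}
  B2 → {B6}
  B3 → {B5,B6}
  B4 → {B6}
  B5 → {B6}
  B6 → {B1}

φ for x: defs {B1,B2,B4,B5}
  DF⁺ = {B1,B6}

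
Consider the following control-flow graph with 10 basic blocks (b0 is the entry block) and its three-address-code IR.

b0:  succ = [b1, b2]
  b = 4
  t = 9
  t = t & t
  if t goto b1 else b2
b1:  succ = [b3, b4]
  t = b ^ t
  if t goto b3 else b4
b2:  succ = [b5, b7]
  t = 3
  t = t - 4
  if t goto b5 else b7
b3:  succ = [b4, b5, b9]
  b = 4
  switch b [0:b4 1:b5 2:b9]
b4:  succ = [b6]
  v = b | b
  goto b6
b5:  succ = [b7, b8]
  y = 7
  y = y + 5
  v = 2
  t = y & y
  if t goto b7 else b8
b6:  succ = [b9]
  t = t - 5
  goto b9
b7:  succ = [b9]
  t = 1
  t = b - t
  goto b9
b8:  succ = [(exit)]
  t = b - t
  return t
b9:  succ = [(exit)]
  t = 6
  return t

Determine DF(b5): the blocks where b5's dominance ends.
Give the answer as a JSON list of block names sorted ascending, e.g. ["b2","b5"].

Answer: ["b7"]

Working:
idom tree: b1←b0 b2←b0 b3←b1 b4←b1 b5←b0 b6←b4 b7←b0 b8←b5 b9←b0
Dom∩ at merges:
  b4: preds {b1,b3}: {b0,b1} ∩ {b0,b1,b3} = {b0,b1}; idom=b1
  b5: preds {b2,b3}: {b0,b2} ∩ {b0,b1,b3} = {b0}; idom=b0
  b7: preds {b2,b5}: {b0,b2} ∩ {b0,b5} = {b0}; idom=b0
  b9: preds {b3,b6,b7}: {b0,b1,b3} ∩ {b0,b1,b4,b6} ∩ {b0,b7} = {b0}; idom=b0

DF derivation:
  join b4 pred b1: · stop@b1
  join b4 pred b3: b3 stop@b1
  join b5 pred b2: b2 stop@b0
  join b5 pred b3: b3→b1 stop@b0
  join b7 pred b2: b2 stop@b0
  join b7 pred b5: b5 stop@b0
  join b9 pred b3: b3→b1 stop@b0
  join b9 pred b6: b6→b4→b1 stop@b0
  join b9 pred b7: b7 stop@b0
  DF(b0)=∅
  DF(b1)={b5,b9}
  DF(b2)={b5,b7}
  DF(b3)={b4,b5,b9}
  DF(b4)={b9}
  DF(b5)={b7}
  DF(b6)={b9}
  DF(b7)={b9}
  DF(b8)=∅
  DF(b9)=∅

DF(b5) = ["b7"]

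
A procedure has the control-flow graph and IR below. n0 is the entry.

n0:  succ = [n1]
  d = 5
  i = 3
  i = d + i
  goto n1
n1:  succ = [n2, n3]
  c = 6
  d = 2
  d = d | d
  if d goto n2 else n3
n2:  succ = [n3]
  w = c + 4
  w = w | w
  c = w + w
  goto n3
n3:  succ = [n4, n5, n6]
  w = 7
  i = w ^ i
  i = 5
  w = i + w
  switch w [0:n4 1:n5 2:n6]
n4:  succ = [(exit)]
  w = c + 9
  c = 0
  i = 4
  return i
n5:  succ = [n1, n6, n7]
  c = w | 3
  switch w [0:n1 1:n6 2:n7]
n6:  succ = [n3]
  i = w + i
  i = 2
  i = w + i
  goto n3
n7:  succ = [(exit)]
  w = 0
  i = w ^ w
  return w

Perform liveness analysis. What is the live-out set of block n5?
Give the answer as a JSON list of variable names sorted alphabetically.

def/use:
  n0 def {d,i} use ∅
  n1 def {c,d} use ∅
  n2 def {c,w} use {c}
  n3 def {i,w} use {i}
  n4 def {c,i,w} use {c}
  n5 def {c} use {w}
  n6 def {i} use {i,w}
  n7 def {i,w} use ∅

Liveness:
  n0 li=∅ lo={i}
  n1 li={i} lo={c,i}
  n2 li={c,i} lo={c,i}
  n3 li={c,i} lo={c,i,w}
  n4 li={c} lo=∅
  n5 li={i,w} lo={c,i,w}
  n6 li={c,i,w} lo={c,i}
  n7 li=∅ lo=∅

live-out(n5) = ["c", "i", "w"]

Answer: ["c", "i", "w"]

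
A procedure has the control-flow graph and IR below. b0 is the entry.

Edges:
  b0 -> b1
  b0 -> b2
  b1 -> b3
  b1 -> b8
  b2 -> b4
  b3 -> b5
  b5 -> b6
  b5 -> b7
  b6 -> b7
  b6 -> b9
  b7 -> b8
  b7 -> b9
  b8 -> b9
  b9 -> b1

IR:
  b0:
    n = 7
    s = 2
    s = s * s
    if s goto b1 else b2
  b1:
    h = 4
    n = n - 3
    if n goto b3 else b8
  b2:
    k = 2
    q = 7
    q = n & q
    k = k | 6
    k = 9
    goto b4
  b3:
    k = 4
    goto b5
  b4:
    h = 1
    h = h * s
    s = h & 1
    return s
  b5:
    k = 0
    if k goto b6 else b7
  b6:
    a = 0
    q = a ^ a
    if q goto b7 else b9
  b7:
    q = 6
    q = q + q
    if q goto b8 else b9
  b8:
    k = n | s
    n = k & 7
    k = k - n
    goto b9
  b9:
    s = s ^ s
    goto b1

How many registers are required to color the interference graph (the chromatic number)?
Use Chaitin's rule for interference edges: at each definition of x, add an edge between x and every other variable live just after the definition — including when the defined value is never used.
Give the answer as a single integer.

def/use:
  b0 def {n,s} use ∅
  b1 def {h,n} use {n}
  b2 def {k,q} use {n}
  b3 def {k} use ∅
  b4 def {h,s} use {s}
  b5 def {k} use ∅
  b6 def {a,q} use ∅
  b7 def {q} use ∅
  b8 def {k,n} use {n,s}
  b9 def {s} use {s}

Backward fixpoint:
  b0: in=∅ out={n,s}
  b1: in={n,s} out={n,s}
  b2: in={n,s} out={s}
  b3: in={n,s} out={n,s}
  b4: in={s} out=∅
  b5: in={n,s} out={n,s}
  b6: in={n,s} out={n,s}
  b7: in={n,s} out={n,s}
  b8: in={n,s} out={n,s}
  b9: in={n,s} out={n,s}

Conflict graph:
  a — {n,s}
  h — {n,s}
  k — {n,q,s}
  n — {a,h,k,q,s}
  q — {k,n,s}
  s — {a,h,k,n,q}

Colouring:
  clique {k,n,q,s} ⇒ need ≥ 4
  assign a→c2 h→c2 k→c2 n→c0 q→c3 s→c1 — no edge inside a register ⇒ χ ≤ 4
  χ = 4

Answer: 4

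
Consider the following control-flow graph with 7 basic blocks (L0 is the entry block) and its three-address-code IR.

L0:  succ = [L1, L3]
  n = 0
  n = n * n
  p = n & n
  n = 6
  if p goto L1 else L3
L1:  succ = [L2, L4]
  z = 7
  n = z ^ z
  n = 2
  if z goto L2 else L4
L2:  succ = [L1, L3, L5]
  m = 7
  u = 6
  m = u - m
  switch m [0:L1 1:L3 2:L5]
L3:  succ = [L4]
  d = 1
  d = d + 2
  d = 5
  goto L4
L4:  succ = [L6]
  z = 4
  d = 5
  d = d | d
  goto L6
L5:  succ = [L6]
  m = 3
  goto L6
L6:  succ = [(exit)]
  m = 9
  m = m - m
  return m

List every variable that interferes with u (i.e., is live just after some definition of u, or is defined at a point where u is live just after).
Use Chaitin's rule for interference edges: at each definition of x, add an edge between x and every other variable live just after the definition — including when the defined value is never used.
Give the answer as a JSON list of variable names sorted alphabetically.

Answer: ["m"]

Analysis:
Per-block:
  L0: {n,p} / ∅
  L1: {n,z} / ∅
  L2: {m,u} / ∅
  L3: {d} / ∅
  L4: {d,z} / ∅
  L5: {m} / ∅
  L6: {m} / ∅

Backward fixpoint:
  L0: in=∅ out=∅
  L1: in=∅ out=∅
  L2: in=∅ out=∅
  L3: in=∅ out=∅
  L4: in=∅ out=∅
  L5: in=∅ out=∅
  L6: in=∅ out=∅

Interference:
  d: ∅
  m: {u}
  n: {p,z}
  p: {n}
  u: {m}
  z: {n}

N(u) = ["m"]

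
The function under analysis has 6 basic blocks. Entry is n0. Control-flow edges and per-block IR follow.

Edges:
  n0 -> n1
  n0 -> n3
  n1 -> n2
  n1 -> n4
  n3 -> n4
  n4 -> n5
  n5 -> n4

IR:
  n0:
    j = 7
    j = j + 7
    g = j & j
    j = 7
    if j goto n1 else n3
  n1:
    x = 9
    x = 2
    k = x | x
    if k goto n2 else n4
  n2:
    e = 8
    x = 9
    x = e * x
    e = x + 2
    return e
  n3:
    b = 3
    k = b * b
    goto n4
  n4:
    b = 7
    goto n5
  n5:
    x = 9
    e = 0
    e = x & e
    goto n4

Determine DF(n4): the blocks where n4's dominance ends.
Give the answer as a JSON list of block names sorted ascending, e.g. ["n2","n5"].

idom tree: n1←n0 n2←n1 n3←n0 n4←n0 n5←n4
Dom∩ at merges:
  n4: preds {n1,n3,n5}: {n0,n1} ∩ {n0,n3} ∩ {n0,n4,n5} = {n0}; idom=n0

Frontier:
  n4←n1: walk n1 to n0
  n4←n3: walk n3 to n0
  n4←n5: walk n5→n4 to n0
  n0: DF=∅
  n1: DF={n4}
  n2: DF=∅
  n3: DF={n4}
  n4: DF={n4}
  n5: DF={n4}

DF(n4) = ["n4"]

Answer: ["n4"]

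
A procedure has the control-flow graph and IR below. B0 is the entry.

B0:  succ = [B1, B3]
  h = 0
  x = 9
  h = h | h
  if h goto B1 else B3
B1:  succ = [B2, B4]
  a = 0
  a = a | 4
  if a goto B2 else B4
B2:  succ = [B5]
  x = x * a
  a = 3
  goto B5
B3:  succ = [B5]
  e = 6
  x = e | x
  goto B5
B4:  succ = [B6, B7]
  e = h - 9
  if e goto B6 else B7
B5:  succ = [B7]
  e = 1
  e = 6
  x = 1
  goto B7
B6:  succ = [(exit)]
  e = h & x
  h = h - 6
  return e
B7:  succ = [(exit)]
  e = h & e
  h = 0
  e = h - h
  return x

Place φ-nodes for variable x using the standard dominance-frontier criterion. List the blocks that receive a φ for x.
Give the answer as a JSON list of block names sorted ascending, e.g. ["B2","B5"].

idom tree: B1←B0 B2←B1 B3←B0 B4←B1 B5←B0 B6←B4 B7←B0
Dom at joins:
  B5: preds {B2,B3}: {B0,B1,B2} ∩ {B0,B3} = {B0}; idom=B0
  B7: preds {B4,B5}: {B0,B1,B4} ∩ {B0,B5} = {B0}; idom=B0

DF walk-up:
  join B5 pred B2: B2→B1 stop@B0
  join B5 pred B3: B3 stop@B0
  join B7 pred B4: B4→B1 stop@B0
  join B7 pred B5: B5 stop@B0
  B0: DF=∅
  B1: DF={B5,B7}
  B2: DF={B5}
  B3: DF={B5}
  B4: DF={B7}
  B5: DF={B7}
  B6: DF=∅
  B7: DF=∅

φ for x: defs {B0,B2,B3,B5}
  DF⁺ = {B5,B7}

Answer: ["B5", "B7"]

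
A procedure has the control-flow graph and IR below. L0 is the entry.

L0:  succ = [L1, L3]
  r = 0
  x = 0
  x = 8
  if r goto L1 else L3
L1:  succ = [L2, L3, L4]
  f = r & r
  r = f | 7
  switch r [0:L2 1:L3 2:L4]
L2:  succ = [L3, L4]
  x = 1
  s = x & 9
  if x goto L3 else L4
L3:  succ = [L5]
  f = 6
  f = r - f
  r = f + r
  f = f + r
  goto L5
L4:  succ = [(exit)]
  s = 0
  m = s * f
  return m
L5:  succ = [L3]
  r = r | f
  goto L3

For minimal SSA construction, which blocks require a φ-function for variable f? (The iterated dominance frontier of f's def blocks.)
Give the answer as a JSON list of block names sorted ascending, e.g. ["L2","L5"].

idom tree: L1←L0 L2←L1 L3←L0 L4←L1 L5←L3
Dom∩ at merges:
  L3: preds {L0,L1,L2,L5}: {L0} ∩ {L0,L1} ∩ {L0,L1,L2} ∩ {L0,L3,L5} = {L0}; idom=L0
  L4: preds {L1,L2}: {L0,L1} ∩ {L0,L1,L2} = {L0,L1}; idom=L1

DF walk-up:
  L3←L0: walk · to L0
  L3←L1: walk L1 to L0
  L3←L2: walk L2→L1 to L0
  L3←L5: walk L5→L3 to L0
  L4←L1: walk · to L1
  L4←L2: walk L2 to L1
  DF(L0)=∅
  DF(L1)={L3}
  DF(L2)={L3,L4}
  DF(L3)={L3}
  DF(L4)=∅
  DF(L5)={L3}

φ for f: defs {L1,L3}
  DF⁺ = {L3}

Answer: ["L3"]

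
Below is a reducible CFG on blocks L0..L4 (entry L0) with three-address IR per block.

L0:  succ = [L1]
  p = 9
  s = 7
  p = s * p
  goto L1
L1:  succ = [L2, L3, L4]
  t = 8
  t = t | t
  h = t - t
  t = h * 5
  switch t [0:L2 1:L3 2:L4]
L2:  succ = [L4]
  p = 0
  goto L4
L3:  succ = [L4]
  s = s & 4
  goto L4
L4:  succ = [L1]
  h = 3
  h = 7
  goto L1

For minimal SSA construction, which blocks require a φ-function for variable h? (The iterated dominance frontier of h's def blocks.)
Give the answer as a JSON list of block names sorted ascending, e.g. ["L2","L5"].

idom tree: L1←L0 L2←L1 L3←L1 L4←L1
Dom at joins:
  L1: preds {L0,L4}: {L0} ∩ {L0,L1,L4} = {L0}; idom=L0
  L4: preds {L1,L2,L3}: {L0,L1} ∩ {L0,L1,L2} ∩ {L0,L1,L3} = {L0,L1}; idom=L1

Frontier:
  L1←L0: walk · to L0
  L1←L4: walk L4→L1 to L0
  L4←L1: walk · to L1
  L4←L2: walk L2 to L1
  L4←L3: walk L3 to L1
  L0: DF=∅
  L1: DF={L1}
  L2: DF={L4}
  L3: DF={L4}
  L4: DF={L1}

φ for h: defs {L1,L4}
  DF⁺ = {L1}

Answer: ["L1"]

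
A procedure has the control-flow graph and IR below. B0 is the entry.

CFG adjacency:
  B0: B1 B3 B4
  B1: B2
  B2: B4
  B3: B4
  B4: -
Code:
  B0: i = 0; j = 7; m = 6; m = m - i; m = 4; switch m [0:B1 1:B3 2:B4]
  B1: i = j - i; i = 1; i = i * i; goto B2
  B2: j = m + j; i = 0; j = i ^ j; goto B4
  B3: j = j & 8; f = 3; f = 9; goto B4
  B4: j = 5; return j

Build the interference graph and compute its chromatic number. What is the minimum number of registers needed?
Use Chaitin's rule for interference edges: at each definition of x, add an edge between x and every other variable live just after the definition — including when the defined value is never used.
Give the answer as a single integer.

Per-block:
  B0: def={i,j,m} ue=∅
  B1: def={i} ue={i,j}
  B2: def={i,j} ue={j,m}
  B3: def={f,j} ue={j}
  B4: def={j} ue=∅

Liveness:
  B0 li=∅ lo={i,j,m}
  B1 li={i,j,m} lo={j,m}
  B2 li={j,m} lo=∅
  B3 li={j} lo=∅
  B4 li=∅ lo=∅

Interference:
  f↔∅
  i↔{j,m}
  j↔{i,m}
  m↔{i,j}

Colouring:
  {i,j,m} pairwise interfere (3-clique) ⇒ χ ≥ 3
  assign f→R0 i→R0 j→R1 m→R2 — no edge inside a register ⇒ χ ≤ 3
  χ = 3

Answer: 3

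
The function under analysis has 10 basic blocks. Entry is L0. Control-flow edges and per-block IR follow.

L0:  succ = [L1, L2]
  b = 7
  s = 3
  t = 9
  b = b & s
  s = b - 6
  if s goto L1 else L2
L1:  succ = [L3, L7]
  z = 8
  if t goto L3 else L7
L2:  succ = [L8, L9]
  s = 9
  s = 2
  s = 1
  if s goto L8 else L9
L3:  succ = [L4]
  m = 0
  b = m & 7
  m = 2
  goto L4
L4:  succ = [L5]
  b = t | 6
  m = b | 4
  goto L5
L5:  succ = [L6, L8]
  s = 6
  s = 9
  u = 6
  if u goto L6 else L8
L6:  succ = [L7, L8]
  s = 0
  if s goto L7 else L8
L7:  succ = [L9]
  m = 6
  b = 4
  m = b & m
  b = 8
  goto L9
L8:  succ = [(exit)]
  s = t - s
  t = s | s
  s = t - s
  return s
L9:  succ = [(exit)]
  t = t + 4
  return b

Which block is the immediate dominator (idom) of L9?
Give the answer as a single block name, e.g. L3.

idom tree: L1←L0 L2←L0 L3←L1 L4←L3 L5←L4 L6←L5 L7←L1 L8←L0 L9←L0
Join-block Dom:
  L7: preds {L1,L6}: {L0,L1} ∩ {L0,L1,L3,L4,L5,L6} = {L0,L1}; idom=L1
  L8: preds {L2,L5,L6}: {L0,L2} ∩ {L0,L1,L3,L4,L5} ∩ {L0,L1,L3,L4,L5,L6} = {L0}; idom=L0
  L9: preds {L2,L7}: {L0,L2} ∩ {L0,L1,L7} = {L0}; idom=L0

idom(L9) = L0

Answer: L0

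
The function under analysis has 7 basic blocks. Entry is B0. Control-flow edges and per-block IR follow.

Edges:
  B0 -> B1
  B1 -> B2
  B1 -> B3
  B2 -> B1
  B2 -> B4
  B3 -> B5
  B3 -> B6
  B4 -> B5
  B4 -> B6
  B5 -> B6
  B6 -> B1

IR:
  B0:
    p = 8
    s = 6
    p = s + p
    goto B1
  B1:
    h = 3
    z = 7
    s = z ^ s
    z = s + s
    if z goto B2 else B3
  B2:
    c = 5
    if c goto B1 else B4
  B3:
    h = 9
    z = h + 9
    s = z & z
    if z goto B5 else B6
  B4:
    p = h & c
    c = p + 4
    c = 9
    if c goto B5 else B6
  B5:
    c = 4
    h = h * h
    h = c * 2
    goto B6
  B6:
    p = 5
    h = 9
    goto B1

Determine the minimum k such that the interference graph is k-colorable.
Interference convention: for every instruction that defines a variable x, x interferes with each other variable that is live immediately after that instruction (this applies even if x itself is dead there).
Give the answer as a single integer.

def/use:
  B0: {p,s} / ∅
  B1: {h,s,z} / {s}
  B2: {c} / ∅
  B3: {h,s,z} / ∅
  B4: {c,p} / {c,h}
  B5: {c,h} / {h}
  B6: {h,p} / ∅

Backward fixpoint:
  B0 li=∅ lo={s}
  B1 li={s} lo={h,s}
  B2 li={h,s} lo={c,h,s}
  B3 li=∅ lo={h,s}
  B4 li={c,h,s} lo={h,s}
  B5 li={h,s} lo={s}
  B6 li={s} lo={s}

Conflict graph:
  c↔{h,s}
  h↔{c,p,s,z}
  p↔{h,s}
  s↔{c,h,p,z}
  z↔{h,s}

Chromatic number:
  {c,h,s} pairwise interfere (3-clique) ⇒ χ ≥ 3
  3-colouring: r0={h}  r1={s}  r2={c,p,z}
  χ = 3

Answer: 3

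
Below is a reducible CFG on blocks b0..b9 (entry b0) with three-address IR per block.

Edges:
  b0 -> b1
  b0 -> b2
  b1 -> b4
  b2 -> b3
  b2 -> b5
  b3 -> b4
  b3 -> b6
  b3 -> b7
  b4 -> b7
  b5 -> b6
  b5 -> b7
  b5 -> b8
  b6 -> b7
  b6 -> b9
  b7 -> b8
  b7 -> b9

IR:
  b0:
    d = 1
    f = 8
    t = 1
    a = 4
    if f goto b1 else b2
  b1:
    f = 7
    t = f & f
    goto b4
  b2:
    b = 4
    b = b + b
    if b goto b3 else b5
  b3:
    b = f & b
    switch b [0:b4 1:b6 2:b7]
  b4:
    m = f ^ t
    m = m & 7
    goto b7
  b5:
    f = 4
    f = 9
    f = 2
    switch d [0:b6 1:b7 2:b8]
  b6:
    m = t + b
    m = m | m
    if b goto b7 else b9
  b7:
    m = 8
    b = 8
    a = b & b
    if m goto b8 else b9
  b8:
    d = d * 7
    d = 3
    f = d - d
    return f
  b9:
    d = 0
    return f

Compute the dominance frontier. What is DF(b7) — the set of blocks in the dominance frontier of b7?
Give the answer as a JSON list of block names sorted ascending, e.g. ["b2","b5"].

idom tree: b1←b0 b2←b0 b3←b2 b4←b0 b5←b2 b6←b2 b7←b0 b8←b0 b9←b0
Join-block Dom:
  b4: preds {b1,b3}: {b0,b1} ∩ {b0,b2,b3} = {b0}; idom=b0
  b6: preds {b3,b5}: {b0,b2,b3} ∩ {b0,b2,b5} = {b0,b2}; idom=b2
  b7: preds {b3,b4,b5,b6}: {b0,b2,b3} ∩ {b0,b4} ∩ {b0,b2,b5} ∩ {b0,b2,b6} = {b0}; idom=b0
  b8: preds {b5,b7}: {b0,b2,b5} ∩ {b0,b7} = {b0}; idom=b0
  b9: preds {b6,b7}: {b0,b2,b6} ∩ {b0,b7} = {b0}; idom=b0

DF derivation:
  b4←b1: walk b1 to b0
  b4←b3: walk b3→b2 to b0
  b6←b3: walk b3 to b2
  b6←b5: walk b5 to b2
  b7←b3: walk b3→b2 to b0
  b7←b4: walk b4 to b0
  b7←b5: walk b5→b2 to b0
  b7←b6: walk b6→b2 to b0
  b8←b5: walk b5→b2 to b0
  b8←b7: walk b7 to b0
  b9←b6: walk b6→b2 to b0
  b9←b7: walk b7 to b0
  b0: DF=∅
  b1: DF={b4}
  b2: DF={b4,b7,b8,b9}
  b3: DF={b4,b6,b7}
  b4: DF={b7}
  b5: DF={b6,b7,b8}
  b6: DF={b7,b9}
  b7: DF={b8,b9}
  b8: DF=∅
  b9: DF=∅

DF(b7) = ["b8", "b9"]

Answer: ["b8", "b9"]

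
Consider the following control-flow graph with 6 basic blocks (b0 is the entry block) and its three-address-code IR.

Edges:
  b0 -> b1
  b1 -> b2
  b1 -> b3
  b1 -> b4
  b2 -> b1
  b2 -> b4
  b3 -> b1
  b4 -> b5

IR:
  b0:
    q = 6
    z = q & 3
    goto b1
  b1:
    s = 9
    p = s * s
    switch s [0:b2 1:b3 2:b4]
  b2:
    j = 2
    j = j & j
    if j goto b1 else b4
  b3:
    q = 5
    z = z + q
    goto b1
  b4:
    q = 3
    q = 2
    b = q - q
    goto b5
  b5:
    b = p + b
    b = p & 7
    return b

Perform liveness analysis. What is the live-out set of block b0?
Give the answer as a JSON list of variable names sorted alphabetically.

Answer: ["z"]

Analysis:
def/use:
  b0 def {q,z} use ∅
  b1 def {p,s} use ∅
  b2 def {j} use ∅
  b3 def {q,z} use {z}
  b4 def {b,q} use ∅
  b5 def {b} use {b,p}

Live sets:
  live b0: ∅→{z}
  live b1: {z}→{p,z}
  live b2: {p,z}→{p,z}
  live b3: {z}→{z}
  live b4: {p}→{b,p}
  live b5: {b,p}→∅

live-out(b0) = ["z"]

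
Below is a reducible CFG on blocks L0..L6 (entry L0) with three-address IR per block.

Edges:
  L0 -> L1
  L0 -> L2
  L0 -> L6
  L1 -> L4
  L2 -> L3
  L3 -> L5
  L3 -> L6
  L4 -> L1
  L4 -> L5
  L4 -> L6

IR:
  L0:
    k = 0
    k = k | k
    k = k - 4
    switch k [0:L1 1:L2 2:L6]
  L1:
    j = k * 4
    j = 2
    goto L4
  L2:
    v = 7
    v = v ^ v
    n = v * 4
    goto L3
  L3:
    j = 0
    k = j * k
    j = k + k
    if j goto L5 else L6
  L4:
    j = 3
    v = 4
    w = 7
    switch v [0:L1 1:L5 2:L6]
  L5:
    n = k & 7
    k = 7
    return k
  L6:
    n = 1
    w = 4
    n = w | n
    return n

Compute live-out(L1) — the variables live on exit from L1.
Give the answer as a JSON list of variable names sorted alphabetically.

Answer: ["k"]

Working:
Block summaries:
  L0: {k} / ∅
  L1: {j} / {k}
  L2: {n,v} / ∅
  L3: {j,k} / {k}
  L4: {j,v,w} / ∅
  L5: {k,n} / {k}
  L6: {n,w} / ∅

Backward fixpoint:
  L0 li=∅ lo={k}
  L1 li={k} lo={k}
  L2 li={k} lo={k}
  L3 li={k} lo={k}
  L4 li={k} lo={k}
  L5 li={k} lo=∅
  L6 li=∅ lo=∅

live-out(L1) = ["k"]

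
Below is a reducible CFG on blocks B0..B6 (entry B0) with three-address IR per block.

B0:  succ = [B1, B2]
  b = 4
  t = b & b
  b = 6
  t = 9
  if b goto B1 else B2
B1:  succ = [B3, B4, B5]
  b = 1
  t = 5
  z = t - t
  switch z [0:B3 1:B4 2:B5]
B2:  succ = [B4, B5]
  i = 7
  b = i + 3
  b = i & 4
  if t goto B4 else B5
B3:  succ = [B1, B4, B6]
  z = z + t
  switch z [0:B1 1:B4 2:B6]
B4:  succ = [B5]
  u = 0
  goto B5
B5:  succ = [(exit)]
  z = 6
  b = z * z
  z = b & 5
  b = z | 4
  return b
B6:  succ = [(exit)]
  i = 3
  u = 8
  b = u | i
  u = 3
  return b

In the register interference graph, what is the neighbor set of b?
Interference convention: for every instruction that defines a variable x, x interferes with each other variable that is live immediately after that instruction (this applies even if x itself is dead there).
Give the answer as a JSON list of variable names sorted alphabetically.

Answer: ["i", "t", "u"]

Derivation:
def/use:
  B0: {b,t} / ∅
  B1: {b,t,z} / ∅
  B2: {b,i} / {t}
  B3: {z} / {t,z}
  B4: {u} / ∅
  B5: {b,z} / ∅
  B6: {b,i,u} / ∅

Live sets:
  live B0: ∅→{t}
  live B1: ∅→{t,z}
  live B2: {t}→∅
  live B3: {t,z}→∅
  live B4: ∅→∅
  live B5: ∅→∅
  live B6: ∅→∅

Interfere edges:
  b↔{i,t,u}
  i↔{b,t,u}
  t↔{b,i,z}
  u↔{b,i}
  z↔{t}

N(b) = ["i", "t", "u"]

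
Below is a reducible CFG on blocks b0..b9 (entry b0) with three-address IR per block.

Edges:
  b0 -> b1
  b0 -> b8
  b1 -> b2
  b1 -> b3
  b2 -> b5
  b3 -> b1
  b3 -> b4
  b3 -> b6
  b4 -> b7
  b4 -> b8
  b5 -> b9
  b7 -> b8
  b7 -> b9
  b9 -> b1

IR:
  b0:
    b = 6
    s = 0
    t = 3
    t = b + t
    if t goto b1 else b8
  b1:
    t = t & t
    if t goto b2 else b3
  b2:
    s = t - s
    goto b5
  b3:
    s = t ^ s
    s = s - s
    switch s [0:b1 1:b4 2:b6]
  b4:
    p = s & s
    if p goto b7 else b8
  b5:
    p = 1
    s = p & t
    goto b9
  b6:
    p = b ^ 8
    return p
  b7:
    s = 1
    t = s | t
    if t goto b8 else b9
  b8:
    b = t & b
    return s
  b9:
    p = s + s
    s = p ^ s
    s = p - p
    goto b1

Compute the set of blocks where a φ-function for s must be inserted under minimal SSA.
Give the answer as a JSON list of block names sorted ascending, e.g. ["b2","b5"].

Answer: ["b1", "b8", "b9"]

Analysis:
idom tree: b1←b0 b2←b1 b3←b1 b4←b3 b5←b2 b6←b3 b7←b4 b8←b0 b9←b1
Dom∩ at merges:
  b1: preds {b0,b3,b9}: {b0} ∩ {b0,b1,b3} ∩ {b0,b1,b9} = {b0}; idom=b0
  b8: preds {b0,b4,b7}: {b0} ∩ {b0,b1,b3,b4} ∩ {b0,b1,b3,b4,b7} = {b0}; idom=b0
  b9: preds {b5,b7}: {b0,b1,b2,b5} ∩ {b0,b1,b3,b4,b7} = {b0,b1}; idom=b1

DF walk-up:
  join b1 pred b0: · stop@b0
  join b1 pred b3: b3→b1 stop@b0
  join b1 pred b9: b9→b1 stop@b0
  join b8 pred b0: · stop@b0
  join b8 pred b4: b4→b3→b1 stop@b0
  join b8 pred b7: b7→b4→b3→b1 stop@b0
  join b9 pred b5: b5→b2 stop@b1
  join b9 pred b7: b7→b4→b3 stop@b1
  b0: DF=∅
  b1: DF={b1,b8}
  b2: DF={b9}
  b3: DF={b1,b8,b9}
  b4: DF={b8,b9}
  b5: DF={b9}
  b6: DF=∅
  b7: DF={b8,b9}
  b8: DF=∅
  b9: DF={b1}

φ for s: defs {b0,b2,b3,b5,b7,b9}
  DF⁺ = {b1,b8,b9}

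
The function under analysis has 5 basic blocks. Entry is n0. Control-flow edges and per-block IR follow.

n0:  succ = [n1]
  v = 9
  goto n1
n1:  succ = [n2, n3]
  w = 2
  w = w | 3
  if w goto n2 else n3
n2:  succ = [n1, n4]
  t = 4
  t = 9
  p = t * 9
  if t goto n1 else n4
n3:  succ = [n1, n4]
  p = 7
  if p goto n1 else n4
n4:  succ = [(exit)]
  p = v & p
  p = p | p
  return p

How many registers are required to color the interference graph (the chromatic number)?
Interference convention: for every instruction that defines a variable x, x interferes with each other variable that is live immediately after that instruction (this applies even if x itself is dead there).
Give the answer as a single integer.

Per-block:
  n0: {v} / ∅
  n1: {w} / ∅
  n2: {p,t} / ∅
  n3: {p} / ∅
  n4: {p} / {p,v}

Live sets:
  n0 li=∅ lo={v}
  n1 li={v} lo={v}
  n2 li={v} lo={p,v}
  n3 li={v} lo={p,v}
  n4 li={p,v} lo=∅

Interfere edges:
  p — {t,v}
  t — {p,v}
  v — {p,t,w}
  w — {v}

Colouring:
  clique {p,t,v} ⇒ need ≥ 3
  3-colouring: R0={v}  R1={p,w}  R2={t}
  χ = 3

Answer: 3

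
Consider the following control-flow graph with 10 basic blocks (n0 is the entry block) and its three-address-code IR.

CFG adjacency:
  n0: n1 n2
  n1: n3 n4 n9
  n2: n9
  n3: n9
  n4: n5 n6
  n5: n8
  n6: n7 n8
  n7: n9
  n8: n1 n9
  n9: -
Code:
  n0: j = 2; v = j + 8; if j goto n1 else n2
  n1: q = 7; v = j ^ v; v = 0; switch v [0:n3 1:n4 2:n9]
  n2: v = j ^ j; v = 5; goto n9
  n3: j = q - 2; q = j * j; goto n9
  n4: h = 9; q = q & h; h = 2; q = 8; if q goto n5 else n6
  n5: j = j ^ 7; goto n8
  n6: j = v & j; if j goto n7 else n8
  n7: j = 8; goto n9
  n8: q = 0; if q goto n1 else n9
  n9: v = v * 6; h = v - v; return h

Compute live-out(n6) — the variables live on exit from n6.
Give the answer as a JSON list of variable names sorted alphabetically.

Block summaries:
  n0: {j,v} / ∅
  n1: {q,v} / {j,v}
  n2: {v} / {j}
  n3: {j,q} / {q}
  n4: {h,q} / {q}
  n5: {j} / {j}
  n6: {j} / {j,v}
  n7: {j} / ∅
  n8: {q} / ∅
  n9: {h,v} / {v}

Backward fixpoint:
  n0 li=∅ lo={j,v}
  n1 li={j,v} lo={j,q,v}
  n2 li={j} lo={v}
  n3 li={q,v} lo={v}
  n4 li={j,q,v} lo={j,v}
  n5 li={j,v} lo={j,v}
  n6 li={j,v} lo={j,v}
  n7 li={v} lo={v}
  n8 li={j,v} lo={j,v}
  n9 li={v} lo=∅

live-out(n6) = ["j", "v"]

Answer: ["j", "v"]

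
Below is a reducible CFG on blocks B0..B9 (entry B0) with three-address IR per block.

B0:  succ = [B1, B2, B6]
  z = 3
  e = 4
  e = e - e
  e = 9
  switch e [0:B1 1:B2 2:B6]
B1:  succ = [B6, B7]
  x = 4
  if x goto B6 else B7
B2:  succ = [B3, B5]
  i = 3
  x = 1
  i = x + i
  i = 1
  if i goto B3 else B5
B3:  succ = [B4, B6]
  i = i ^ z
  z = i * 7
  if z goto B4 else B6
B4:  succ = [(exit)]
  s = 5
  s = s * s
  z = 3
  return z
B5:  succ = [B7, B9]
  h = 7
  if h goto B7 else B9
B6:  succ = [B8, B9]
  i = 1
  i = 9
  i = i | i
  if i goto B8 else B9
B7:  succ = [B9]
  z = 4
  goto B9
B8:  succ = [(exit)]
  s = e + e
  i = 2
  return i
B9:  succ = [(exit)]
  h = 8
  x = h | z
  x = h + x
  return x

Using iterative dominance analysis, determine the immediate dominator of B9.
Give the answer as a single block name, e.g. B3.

Answer: B0

Working:
idom tree: B1←B0 B2←B0 B3←B2 B4←B3 B5←B2 B6←B0 B7←B0 B8←B6 B9←B0
Join-block Dom:
  B6: preds {B0,B1,B3}: {B0} ∩ {B0,B1} ∩ {B0,B2,B3} = {B0}; idom=B0
  B7: preds {B1,B5}: {B0,B1} ∩ {B0,B2,B5} = {B0}; idom=B0
  B9: preds {B5,B6,B7}: {B0,B2,B5} ∩ {B0,B6} ∩ {B0,B7} = {B0}; idom=B0

idom(B9) = B0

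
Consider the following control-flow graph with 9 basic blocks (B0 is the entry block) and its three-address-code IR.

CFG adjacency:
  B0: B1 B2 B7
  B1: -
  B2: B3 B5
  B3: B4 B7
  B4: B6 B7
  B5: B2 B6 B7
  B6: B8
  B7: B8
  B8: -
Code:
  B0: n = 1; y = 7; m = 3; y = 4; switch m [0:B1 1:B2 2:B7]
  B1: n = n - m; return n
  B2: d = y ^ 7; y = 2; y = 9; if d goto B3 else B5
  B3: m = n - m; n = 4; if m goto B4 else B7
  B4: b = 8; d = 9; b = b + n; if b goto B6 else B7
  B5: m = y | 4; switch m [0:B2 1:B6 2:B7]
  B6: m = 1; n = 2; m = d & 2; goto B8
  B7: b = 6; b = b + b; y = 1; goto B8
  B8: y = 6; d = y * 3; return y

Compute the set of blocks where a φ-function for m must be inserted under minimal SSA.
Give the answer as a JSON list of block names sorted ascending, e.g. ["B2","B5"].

idom tree: B1←B0 B2←B0 B3←B2 B4←B3 B5←B2 B6←B2 B7←B0 B8←B0
Dom at joins:
  B2: preds {B0,B5}: {B0} ∩ {B0,B2,B5} = {B0}; idom=B0
  B6: preds {B4,B5}: {B0,B2,B3,B4} ∩ {B0,B2,B5} = {B0,B2}; idom=B2
  B7: preds {B0,B3,B4,B5}: {B0} ∩ {B0,B2,B3} ∩ {B0,B2,B3,B4} ∩ {B0,B2,B5} = {B0}; idom=B0
  B8: preds {B6,B7}: {B0,B2,B6} ∩ {B0,B7} = {B0}; idom=B0

DF walk-up:
  join B2 pred B0: · stop@B0
  join B2 pred B5: B5→B2 stop@B0
  join B6 pred B4: B4→B3 stop@B2
  join B6 pred B5: B5 stop@B2
  join B7 pred B0: · stop@B0
  join B7 pred B3: B3→B2 stop@B0
  join B7 pred B4: B4→B3→B2 stop@B0
  join B7 pred B5: B5→B2 stop@B0
  join B8 pred B6: B6→B2 stop@B0
  join B8 pred B7: B7 stop@B0
  DF(B0)=∅
  DF(B1)=∅
  DF(B2)={B2,B7,B8}
  DF(B3)={B6,B7}
  DF(B4)={B6,B7}
  DF(B5)={B2,B6,B7}
  DF(B6)={B8}
  DF(B7)={B8}
  DF(B8)=∅

φ for m: defs {B0,B3,B5,B6}
  DF⁺ = {B2,B6,B7,B8}

Answer: ["B2", "B6", "B7", "B8"]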